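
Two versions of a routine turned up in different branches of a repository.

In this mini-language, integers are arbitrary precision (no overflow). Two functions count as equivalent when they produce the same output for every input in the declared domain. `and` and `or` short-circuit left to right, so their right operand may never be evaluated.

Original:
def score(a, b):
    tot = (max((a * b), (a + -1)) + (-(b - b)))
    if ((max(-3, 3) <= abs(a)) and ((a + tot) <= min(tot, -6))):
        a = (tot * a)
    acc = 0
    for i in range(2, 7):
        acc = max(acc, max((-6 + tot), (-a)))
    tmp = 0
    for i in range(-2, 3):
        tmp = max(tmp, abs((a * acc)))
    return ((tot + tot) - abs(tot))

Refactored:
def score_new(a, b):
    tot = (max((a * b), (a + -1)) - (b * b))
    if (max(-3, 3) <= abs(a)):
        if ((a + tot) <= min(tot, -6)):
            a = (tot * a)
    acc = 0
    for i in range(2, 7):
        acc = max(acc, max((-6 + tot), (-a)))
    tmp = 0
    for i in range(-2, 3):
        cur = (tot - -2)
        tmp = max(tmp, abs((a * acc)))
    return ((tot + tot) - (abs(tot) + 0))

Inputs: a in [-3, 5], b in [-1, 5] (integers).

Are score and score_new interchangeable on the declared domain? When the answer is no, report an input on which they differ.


a=-3, b=-1 yields 3 from score but 2 from score_new.
verdict: not equivalent; witness: a=-3, b=-1


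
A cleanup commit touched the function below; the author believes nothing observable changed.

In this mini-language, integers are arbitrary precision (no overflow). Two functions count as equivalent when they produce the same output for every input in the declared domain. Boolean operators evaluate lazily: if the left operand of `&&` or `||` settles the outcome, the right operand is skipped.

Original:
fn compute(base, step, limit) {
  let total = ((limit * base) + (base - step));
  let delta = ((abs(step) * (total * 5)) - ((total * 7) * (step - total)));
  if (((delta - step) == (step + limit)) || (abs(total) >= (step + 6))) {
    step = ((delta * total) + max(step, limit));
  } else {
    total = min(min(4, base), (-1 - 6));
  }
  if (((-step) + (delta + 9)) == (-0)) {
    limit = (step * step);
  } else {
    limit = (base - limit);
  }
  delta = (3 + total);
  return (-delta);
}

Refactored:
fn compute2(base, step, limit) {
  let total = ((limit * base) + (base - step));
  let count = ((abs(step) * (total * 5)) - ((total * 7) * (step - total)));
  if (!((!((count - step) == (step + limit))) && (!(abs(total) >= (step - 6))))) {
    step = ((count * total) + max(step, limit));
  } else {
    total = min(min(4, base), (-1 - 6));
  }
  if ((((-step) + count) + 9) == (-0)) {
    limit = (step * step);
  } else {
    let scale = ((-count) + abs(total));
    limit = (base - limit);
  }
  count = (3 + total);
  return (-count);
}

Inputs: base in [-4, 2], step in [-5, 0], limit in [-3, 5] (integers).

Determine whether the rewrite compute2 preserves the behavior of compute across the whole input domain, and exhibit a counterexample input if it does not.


There is a counterexample at base=-4, step=-4, limit=0: 4 on one side, -3 on the other.
compute: total becomes 0; next delta becomes 0; next (((delta - step) == (step + limit)) || (abs(total) >= (step + 6))) evaluates to false; next total becomes -7; next (((-step) + (delta + 9)) == (-0)) evaluates to false; next limit becomes -4; next delta becomes -4; next final value 4
compute2: total becomes 0; next count becomes 0; next (!((!((count - step) == (step + limit))) && (!(abs(total) >= (step - 6))))) evaluates to true; next step becomes 0; next ((((-step) + count) + 9) == (-0)) evaluates to false; next scale becomes 0; next limit becomes -4; next count becomes 3; next final value -3
verdict: not equivalent; witness: base=-4, step=-4, limit=0


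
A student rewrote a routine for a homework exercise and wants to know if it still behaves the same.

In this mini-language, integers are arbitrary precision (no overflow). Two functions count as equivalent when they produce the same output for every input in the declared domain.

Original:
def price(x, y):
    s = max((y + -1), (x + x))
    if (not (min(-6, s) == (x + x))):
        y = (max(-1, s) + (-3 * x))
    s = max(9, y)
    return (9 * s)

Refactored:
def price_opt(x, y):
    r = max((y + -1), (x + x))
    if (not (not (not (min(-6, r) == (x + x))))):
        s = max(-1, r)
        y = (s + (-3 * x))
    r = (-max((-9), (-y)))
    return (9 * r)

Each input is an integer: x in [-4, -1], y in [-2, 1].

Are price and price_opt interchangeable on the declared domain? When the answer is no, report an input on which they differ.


At x=-4, y=-2: price gives 99, price_opt gives 81.
verdict: not equivalent; witness: x=-4, y=-2


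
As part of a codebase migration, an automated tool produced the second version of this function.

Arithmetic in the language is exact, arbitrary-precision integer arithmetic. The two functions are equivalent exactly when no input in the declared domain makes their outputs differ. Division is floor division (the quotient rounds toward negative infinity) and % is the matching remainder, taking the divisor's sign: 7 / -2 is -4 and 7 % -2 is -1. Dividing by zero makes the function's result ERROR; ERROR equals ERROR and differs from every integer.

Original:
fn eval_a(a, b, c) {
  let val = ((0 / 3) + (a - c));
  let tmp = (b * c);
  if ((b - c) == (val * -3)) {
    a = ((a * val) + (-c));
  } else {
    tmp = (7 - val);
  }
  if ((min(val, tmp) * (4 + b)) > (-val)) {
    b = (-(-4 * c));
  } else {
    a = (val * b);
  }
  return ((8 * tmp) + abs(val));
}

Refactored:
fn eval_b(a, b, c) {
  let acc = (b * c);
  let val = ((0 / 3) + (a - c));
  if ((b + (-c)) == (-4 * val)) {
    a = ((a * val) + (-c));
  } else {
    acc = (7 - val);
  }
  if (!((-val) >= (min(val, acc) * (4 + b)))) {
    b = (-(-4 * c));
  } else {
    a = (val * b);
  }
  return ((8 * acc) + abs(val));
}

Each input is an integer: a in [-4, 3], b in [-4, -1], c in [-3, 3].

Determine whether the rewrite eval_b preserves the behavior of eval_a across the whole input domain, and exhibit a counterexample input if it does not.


The rewrite breaks on a=0, b=-4, c=-1, where the results are 33 and 49.
eval_a: val := 1 | tmp := 4 | ((b - c) == (val * -3)): true | a := 1 | ((min(val, tmp) * (4 + b)) > (-val)): true | b := -4 | result 33
eval_b: acc := 4 | val := 1 | ((b + (-c)) == (-4 * val)): false | acc := 6 | (!((-val) >= (min(val, acc) * (4 + b)))): true | b := -4 | result 49
verdict: not equivalent; witness: a=0, b=-4, c=-1


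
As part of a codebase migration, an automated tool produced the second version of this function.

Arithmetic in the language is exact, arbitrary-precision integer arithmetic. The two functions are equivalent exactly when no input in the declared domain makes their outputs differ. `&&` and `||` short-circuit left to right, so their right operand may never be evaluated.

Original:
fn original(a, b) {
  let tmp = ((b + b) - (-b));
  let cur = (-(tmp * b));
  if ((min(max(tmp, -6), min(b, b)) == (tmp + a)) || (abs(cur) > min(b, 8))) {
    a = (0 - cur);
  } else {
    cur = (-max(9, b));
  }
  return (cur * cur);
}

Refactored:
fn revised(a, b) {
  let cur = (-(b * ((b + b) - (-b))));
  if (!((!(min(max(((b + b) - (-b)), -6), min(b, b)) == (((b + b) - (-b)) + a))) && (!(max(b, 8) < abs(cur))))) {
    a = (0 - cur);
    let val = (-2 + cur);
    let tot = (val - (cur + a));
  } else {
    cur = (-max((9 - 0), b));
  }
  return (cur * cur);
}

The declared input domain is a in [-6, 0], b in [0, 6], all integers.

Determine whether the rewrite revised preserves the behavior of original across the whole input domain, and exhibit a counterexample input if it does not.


The rewrite breaks on a=-6, b=1, where the results are 9 and 81.
original: tmp := 3 | cur := -3 | ((min(max(tmp, -6), min(b, b)) == (tmp + a)) || (abs(cur) > min(b, 8))): true | a := 3 | result 9
revised: cur := -3 | (!((!(min(max(((b + b) - (-b)), -6), min(b, b)) == (((b + b) - (-b)) + a))) && (!(max(b, 8) < abs(cur))))): false | cur := -9 | result 81
verdict: not equivalent; witness: a=-6, b=1


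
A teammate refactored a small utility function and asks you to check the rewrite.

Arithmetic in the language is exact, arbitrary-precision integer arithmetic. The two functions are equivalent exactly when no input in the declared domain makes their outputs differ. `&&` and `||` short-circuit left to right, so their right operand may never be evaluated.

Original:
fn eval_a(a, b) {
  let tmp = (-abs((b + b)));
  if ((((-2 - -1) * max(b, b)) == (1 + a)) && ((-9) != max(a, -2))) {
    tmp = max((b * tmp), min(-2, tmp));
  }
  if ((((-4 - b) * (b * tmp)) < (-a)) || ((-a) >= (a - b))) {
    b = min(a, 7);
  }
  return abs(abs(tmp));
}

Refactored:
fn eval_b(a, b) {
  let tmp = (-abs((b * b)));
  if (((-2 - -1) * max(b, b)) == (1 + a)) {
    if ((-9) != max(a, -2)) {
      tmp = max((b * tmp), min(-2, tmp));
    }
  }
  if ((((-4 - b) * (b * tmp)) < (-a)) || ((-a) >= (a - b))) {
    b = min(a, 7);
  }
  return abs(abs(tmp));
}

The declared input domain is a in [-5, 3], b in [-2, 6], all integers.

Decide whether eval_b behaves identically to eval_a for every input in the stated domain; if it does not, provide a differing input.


Run the pair on a=-5, b=-1.
eval_a: tmp=-2, then ((((-2 - -1) * max(b, b)) == (1 + a)) && ((-9) != max(a, -2))) is false, then ((((-4 - b) * (b * tmp)) < (-a)) || ((-a) >= (a - b))) is true, then b=-5, then returns 2
eval_b: tmp=-1, then (((-2 - -1) * max(b, b)) == (1 + a)) is false, then ((((-4 - b) * (b * tmp)) < (-a)) || ((-a) >= (a - b))) is true, then b=-5, then returns 1
2 and 1 differ, so these are not the same function on this domain.
verdict: not equivalent; witness: a=-5, b=-1


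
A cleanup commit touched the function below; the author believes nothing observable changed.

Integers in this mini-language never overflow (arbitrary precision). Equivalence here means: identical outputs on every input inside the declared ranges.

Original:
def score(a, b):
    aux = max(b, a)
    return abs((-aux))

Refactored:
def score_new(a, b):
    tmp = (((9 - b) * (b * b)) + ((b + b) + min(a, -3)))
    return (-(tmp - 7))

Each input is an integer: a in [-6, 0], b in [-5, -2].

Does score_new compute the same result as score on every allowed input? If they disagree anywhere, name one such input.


These are not equivalent — on a=-6, b=-5 the outputs split (5 vs -327).
score: aux = -5; return 5
score_new: tmp = 334; return -327
verdict: not equivalent; witness: a=-6, b=-5


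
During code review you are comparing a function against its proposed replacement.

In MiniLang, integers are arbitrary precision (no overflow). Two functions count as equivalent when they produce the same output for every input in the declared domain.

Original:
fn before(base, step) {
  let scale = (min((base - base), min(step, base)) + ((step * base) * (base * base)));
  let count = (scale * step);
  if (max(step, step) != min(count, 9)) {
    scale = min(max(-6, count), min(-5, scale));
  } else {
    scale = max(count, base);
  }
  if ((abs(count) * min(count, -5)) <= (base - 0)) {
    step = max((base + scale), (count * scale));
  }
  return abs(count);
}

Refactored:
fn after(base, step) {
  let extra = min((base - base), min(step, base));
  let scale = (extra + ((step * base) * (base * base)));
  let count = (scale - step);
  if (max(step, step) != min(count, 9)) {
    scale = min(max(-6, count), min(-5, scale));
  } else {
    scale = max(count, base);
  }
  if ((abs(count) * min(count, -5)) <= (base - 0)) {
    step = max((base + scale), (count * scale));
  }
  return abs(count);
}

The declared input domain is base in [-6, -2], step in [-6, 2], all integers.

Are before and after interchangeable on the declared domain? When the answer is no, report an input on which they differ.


Evaluate both at base=-6, step=-6.
before: scale becomes 1290; next count becomes -7740; next (max(step, step) != min(count, 9)) evaluates to true; next scale becomes -6; next ((abs(count) * min(count, -5)) <= (base - 0)) evaluates to true; next step becomes 46440; next final value 7740
after: extra becomes -6; next scale becomes 1290; next count becomes 1296; next (max(step, step) != min(count, 9)) evaluates to true; next scale becomes -5; next ((abs(count) * min(count, -5)) <= (base - 0)) evaluates to true; next step becomes -11; next final value 1296
7740 vs 1296 — the two versions disagree here.
verdict: not equivalent; witness: base=-6, step=-6


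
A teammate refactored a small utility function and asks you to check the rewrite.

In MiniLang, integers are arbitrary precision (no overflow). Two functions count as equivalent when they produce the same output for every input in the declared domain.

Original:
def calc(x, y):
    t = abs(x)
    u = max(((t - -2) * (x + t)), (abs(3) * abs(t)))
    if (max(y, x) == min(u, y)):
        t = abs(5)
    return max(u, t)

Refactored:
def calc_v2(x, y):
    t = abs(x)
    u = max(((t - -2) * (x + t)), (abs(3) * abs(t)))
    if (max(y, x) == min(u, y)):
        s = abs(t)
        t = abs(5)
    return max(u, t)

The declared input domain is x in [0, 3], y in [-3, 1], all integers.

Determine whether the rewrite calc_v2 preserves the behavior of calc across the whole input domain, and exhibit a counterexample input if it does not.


Differences: statement counts differ, and min/max/abs usage differs, and local variable names differ — yet all 20 inputs agree.
verdict: equivalent


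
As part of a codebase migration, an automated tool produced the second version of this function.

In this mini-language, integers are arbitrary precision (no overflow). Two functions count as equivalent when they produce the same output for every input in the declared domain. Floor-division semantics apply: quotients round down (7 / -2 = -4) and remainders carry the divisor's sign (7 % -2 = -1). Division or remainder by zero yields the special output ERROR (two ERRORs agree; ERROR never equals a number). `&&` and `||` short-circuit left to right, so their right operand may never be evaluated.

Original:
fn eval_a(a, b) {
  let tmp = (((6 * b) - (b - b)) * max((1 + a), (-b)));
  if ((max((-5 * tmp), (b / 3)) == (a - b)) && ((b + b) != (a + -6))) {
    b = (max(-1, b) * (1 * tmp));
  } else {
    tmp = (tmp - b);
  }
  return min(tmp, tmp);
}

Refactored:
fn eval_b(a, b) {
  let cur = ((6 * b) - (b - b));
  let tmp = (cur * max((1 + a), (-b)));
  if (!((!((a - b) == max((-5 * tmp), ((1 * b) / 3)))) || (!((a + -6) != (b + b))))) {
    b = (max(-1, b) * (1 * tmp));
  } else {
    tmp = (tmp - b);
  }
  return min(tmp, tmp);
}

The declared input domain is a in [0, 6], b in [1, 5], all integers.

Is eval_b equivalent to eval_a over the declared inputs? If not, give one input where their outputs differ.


Changes here: local variable names differ; arithmetic usage differs; constant usage differs; statement counts differ; boolean connective usage differs; the full 35-point sweep finds no disagreement.
verdict: equivalent


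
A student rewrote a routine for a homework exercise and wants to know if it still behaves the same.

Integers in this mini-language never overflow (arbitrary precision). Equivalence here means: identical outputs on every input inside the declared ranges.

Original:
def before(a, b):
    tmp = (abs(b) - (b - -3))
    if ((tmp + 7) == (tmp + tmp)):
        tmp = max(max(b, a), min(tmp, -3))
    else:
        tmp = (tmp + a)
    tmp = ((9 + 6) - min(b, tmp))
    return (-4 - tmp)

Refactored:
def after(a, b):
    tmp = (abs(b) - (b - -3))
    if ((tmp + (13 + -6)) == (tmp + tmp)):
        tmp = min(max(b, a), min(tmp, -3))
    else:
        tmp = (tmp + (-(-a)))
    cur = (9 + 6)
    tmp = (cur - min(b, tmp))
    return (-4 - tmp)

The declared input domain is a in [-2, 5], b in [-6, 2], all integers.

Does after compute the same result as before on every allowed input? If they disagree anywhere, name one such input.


Equivalent. The edit looks behavioral (`max(max(b, a), min(tmp, -3))` became `min(max(b, a), min(tmp, -3))`), but over these ranges it never changes the outcome.
Checked all 72 inputs in the declared domain: the outputs agree on every one.
One worked example (a=-1, b=-2) — before: tmp = 1; ((tmp + 7) == (tmp + tmp)) -> false; tmp = 0; tmp = 17; return -21; after: tmp = 1; ((tmp + (13 + -6)) == (tmp + tmp)) -> false; tmp = 0; cur = 15; tmp = 17; return -21; agreement on -21.
verdict: equivalent


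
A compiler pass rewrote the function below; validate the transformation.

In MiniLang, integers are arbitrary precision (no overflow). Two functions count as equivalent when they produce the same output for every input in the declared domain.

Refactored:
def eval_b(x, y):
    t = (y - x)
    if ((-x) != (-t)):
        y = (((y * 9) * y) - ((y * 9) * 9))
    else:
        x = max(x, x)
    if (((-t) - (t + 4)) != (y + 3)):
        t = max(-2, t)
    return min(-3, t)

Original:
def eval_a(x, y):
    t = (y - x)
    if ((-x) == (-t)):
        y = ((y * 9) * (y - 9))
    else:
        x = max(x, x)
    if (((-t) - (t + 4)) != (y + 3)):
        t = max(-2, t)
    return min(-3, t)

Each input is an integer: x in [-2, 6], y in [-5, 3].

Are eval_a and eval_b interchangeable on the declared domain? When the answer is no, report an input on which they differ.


There is a counterexample at x=5, y=1: -4 on one side, -3 on the other.
eval_a: t=-4, then ((-x) == (-t)) is false, then x=5, then (((-t) - (t + 4)) != (y + 3)) is false, then returns -4
eval_b: t=-4, then ((-x) != (-t)) is true, then y=-72, then (((-t) - (t + 4)) != (y + 3)) is true, then t=-2, then returns -3
verdict: not equivalent; witness: x=5, y=1


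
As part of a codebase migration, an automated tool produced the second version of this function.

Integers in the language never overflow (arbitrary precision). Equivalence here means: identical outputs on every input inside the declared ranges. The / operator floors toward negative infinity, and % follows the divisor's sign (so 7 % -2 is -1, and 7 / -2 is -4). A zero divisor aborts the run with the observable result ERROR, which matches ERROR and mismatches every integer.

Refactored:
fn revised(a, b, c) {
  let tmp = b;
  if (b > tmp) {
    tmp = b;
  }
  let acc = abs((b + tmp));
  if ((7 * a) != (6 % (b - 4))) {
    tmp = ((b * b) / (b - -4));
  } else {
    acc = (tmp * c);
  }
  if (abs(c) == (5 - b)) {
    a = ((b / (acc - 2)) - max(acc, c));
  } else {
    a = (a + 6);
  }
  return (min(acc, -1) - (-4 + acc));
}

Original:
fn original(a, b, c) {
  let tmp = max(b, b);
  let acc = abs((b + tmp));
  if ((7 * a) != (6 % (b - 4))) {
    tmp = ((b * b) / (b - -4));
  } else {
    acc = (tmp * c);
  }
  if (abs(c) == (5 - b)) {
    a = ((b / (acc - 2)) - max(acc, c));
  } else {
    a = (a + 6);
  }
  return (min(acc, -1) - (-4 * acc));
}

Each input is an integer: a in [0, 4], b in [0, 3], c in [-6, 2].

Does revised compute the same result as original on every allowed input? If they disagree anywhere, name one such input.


Run the pair on a=0, b=0, c=-6.
original: tmp becomes 0; next acc becomes 0; next ((7 * a) != (6 % (b - 4))) evaluates to true; next tmp becomes 0; next (abs(c) == (5 - b)) evaluates to false; next a becomes 6; next final value -1
revised: tmp becomes 0; next (b > tmp) evaluates to false; next acc becomes 0; next ((7 * a) != (6 % (b - 4))) evaluates to true; next tmp becomes 0; next (abs(c) == (5 - b)) evaluates to false; next a becomes 6; next final value 3
-1 against 3: the behavior changed.
verdict: not equivalent; witness: a=0, b=0, c=-6


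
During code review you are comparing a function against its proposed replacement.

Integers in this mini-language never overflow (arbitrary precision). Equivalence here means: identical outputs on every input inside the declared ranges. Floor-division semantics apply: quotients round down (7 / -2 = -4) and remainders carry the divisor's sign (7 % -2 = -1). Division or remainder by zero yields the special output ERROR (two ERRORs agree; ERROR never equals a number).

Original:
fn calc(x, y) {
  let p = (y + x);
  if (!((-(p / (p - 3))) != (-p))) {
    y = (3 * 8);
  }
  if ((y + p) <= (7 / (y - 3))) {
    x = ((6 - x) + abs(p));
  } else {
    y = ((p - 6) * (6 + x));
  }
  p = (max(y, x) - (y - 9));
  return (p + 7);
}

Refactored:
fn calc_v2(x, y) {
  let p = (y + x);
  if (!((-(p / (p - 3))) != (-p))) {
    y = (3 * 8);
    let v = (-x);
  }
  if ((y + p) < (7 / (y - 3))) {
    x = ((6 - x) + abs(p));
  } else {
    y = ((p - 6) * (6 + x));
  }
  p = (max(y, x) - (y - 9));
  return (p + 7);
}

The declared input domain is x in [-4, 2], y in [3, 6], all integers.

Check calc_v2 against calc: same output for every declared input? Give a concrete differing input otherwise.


Equivalent. Although `((y + p) <= (7 / (y - 3)))` became `((y + p) < (7 / (y - 3)))`, no input in the stated domain can expose it.
Checked all 28 inputs in the declared domain: the outputs agree on every one.
Tracing x=1, y=4: calc: p becomes 5; next (!((-(p / (p - 3))) != (-p))) evaluates to false; next ((y + p) <= (7 / (y - 3))) evaluates to false; next y becomes -7; next p becomes 17; next final value 24 | calc_v2: p becomes 5; next (!((-(p / (p - 3))) != (-p))) evaluates to false; next ((y + p) < (7 / (y - 3))) evaluates to false; next y becomes -7; next p becomes 17; next final value 24 — matching result 24.
verdict: equivalent


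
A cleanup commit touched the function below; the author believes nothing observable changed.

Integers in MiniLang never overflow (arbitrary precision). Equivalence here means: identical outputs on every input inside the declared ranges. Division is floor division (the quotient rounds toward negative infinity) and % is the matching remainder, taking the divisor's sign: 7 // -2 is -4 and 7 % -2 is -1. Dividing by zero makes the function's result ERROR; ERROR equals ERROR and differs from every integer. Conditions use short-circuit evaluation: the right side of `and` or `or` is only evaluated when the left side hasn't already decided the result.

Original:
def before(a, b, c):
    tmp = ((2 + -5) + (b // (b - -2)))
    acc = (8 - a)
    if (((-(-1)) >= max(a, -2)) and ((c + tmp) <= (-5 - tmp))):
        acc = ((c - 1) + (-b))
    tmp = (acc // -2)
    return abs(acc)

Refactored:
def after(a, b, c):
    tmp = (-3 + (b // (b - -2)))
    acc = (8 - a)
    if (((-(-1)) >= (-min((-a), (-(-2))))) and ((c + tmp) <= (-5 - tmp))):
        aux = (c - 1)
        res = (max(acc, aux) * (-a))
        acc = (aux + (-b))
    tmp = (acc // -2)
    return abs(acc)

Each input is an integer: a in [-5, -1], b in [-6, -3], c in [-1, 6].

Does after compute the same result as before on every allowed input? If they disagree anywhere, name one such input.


Reading the diff, among the changes: min/max/abs usage differs, plus local variable names differ, plus statement counts differ, plus constant usage differs, plus arithmetic usage differs.
Tracing a=-3, b=-3, c=-1: before: tmp becomes 0; next acc becomes 11; next (((-(-1)) >= max(a, -2)) and ((c + tmp) <= (-5 - tmp))) evaluates to false; next tmp becomes -6; next final value 11 | after: tmp becomes 0; next acc becomes 11; next (((-(-1)) >= (-min((-a), (-(-2))))) and ((c + tmp) <= (-5 - tmp))) evaluates to false; next tmp becomes -6; next final value 11 — matching result 11.
An exhaustive pass over the 160 declared inputs shows identical outputs.
verdict: equivalent


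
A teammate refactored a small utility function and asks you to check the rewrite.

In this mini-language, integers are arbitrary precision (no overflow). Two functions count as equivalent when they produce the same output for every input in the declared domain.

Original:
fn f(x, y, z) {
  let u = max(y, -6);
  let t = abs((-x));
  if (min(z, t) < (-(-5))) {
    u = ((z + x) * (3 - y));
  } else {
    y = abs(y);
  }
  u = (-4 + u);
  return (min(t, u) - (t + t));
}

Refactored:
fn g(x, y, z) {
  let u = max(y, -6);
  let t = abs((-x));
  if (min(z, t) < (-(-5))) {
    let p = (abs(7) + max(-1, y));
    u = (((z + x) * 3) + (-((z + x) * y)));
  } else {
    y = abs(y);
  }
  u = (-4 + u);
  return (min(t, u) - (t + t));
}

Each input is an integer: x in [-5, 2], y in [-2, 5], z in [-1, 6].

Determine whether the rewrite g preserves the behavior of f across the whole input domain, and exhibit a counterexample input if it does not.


There is a behavioral-looking edit here, yet the outcome never shifts on this domain; all 512 inputs agree.
verdict: equivalent


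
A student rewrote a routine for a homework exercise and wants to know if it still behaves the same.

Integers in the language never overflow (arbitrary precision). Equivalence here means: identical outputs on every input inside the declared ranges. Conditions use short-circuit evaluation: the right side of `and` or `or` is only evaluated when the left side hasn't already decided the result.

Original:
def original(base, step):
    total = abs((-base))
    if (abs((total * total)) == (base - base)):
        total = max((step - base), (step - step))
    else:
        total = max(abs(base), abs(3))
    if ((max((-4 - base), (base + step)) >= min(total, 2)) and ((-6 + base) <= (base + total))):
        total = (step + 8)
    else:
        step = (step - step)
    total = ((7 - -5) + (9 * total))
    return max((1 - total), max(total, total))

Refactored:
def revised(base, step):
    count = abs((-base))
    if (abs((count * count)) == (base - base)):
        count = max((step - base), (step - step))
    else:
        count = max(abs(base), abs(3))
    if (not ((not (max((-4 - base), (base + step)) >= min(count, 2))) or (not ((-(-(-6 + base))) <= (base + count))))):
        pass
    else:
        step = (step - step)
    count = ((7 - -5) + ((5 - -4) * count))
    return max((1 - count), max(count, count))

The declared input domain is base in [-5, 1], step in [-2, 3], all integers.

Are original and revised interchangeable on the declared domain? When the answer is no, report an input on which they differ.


Take base=-1, step=3.
original: total=1, then (abs((total * total)) == (base - base)) is false, then total=3, then ((max((-4 - base), (base + step)) >= min(total, 2)) and ((-6 + base) <= (base + total))) is true, then total=11, then total=111, then returns 111
revised: count=1, then (abs((count * count)) == (base - base)) is false, then count=3, then (not ((not (max((-4 - base), (base + step)) >= min(count, 2))) or (not ((-(-(-6 + base))) <= (base + count))))) is true, then count=39, then returns 39
111 != 39, so the rewrite changes behavior.
verdict: not equivalent; witness: base=-1, step=3


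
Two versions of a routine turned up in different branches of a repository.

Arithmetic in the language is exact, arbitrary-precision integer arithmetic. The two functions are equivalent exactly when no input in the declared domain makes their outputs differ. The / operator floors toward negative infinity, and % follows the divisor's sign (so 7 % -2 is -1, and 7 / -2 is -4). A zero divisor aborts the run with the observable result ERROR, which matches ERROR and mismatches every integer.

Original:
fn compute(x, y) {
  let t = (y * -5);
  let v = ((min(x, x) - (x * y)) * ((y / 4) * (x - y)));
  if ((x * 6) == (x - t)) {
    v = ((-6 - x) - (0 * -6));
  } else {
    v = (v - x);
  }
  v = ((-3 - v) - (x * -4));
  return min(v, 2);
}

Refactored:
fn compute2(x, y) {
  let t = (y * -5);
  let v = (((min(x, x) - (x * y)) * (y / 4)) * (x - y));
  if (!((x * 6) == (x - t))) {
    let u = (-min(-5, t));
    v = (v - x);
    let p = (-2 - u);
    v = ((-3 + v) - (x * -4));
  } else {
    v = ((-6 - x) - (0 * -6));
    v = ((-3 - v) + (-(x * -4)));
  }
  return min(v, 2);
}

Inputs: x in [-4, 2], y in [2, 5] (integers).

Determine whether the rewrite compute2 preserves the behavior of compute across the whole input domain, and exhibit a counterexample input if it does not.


On input x=-4, y=2, compute returns -23 while compute2 returns -15.
verdict: not equivalent; witness: x=-4, y=2


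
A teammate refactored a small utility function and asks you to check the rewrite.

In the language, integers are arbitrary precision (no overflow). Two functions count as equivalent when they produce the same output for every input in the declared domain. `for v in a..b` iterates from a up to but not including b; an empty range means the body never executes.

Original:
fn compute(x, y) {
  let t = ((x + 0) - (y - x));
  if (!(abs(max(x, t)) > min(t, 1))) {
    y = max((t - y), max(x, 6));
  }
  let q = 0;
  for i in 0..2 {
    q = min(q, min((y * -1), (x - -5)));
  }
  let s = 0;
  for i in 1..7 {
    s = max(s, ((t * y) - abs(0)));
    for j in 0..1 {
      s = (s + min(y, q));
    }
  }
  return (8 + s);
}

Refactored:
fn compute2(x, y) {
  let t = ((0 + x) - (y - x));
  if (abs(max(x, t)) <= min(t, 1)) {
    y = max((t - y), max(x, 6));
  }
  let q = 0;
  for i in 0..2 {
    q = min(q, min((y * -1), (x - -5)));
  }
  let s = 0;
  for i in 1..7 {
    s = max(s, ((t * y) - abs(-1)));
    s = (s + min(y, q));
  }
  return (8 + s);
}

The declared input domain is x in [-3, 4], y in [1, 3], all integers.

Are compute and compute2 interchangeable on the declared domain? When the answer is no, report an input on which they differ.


The rewrite breaks on x=-1, y=1, where the results are 4 and 3.
compute: t becomes -3; next (!(abs(max(x, t)) > min(t, 1))) evaluates to false; next q becomes 0; next at i=0:; next q becomes -1; next at i=1:; next q becomes -1; next s becomes 0; next at i=1:; next s becomes 0; next at j=0:; next s becomes -1; next at i=2:; next s becomes -1; next at j=0:; next s becomes -2; next at i=3:; next s becomes -2; next at j=0:; next s becomes -3; next at i=4:; next s becomes -3; next at j=0:; next s becomes -4; next at i=5:; next s becomes -3; next at j=0:; next s becomes -4; next at i=6:; next s becomes -3; next at j=0:; next s becomes -4; next final value 4
compute2: t becomes -3; next (abs(max(x, t)) <= min(t, 1)) evaluates to false; next q becomes 0; next at i=0:; next q becomes -1; next at i=1:; next q becomes -1; next s becomes 0; next at i=1:; next s becomes 0; next s becomes -1; next at i=2:; next s becomes -1; next s becomes -2; next at i=3:; next s becomes -2; next s becomes -3; next at i=4:; next s becomes -3; next s becomes -4; next at i=5:; next s becomes -4; next s becomes -5; next at i=6:; next s becomes -4; next s becomes -5; next final value 3
verdict: not equivalent; witness: x=-1, y=1


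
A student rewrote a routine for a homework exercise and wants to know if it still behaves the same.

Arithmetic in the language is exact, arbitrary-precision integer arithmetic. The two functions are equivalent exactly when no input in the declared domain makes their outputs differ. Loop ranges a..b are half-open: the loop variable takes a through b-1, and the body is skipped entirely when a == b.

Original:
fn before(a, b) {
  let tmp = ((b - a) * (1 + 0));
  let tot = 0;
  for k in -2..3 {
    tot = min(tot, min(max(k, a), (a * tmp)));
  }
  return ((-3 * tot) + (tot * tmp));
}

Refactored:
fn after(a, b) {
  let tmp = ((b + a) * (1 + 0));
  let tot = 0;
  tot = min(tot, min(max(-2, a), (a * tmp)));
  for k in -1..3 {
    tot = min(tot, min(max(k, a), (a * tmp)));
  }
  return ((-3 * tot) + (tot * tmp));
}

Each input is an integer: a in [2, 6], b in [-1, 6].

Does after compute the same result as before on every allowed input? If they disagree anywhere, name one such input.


Try a=2, b=-1.
before: tmp=-3, then tot=0, then (k=-2), then tot=-6, then (k=-1), then tot=-6, then (k=0), then tot=-6, then (k=1), then tot=-6, then (k=2), then tot=-6, then returns 36
after: tmp=1, then tot=0, then tot=0, then (k=-1), then tot=0, then (k=0), then tot=0, then (k=1), then tot=0, then (k=2), then tot=0, then returns 0
36 against 0: the behavior changed.
verdict: not equivalent; witness: a=2, b=-1


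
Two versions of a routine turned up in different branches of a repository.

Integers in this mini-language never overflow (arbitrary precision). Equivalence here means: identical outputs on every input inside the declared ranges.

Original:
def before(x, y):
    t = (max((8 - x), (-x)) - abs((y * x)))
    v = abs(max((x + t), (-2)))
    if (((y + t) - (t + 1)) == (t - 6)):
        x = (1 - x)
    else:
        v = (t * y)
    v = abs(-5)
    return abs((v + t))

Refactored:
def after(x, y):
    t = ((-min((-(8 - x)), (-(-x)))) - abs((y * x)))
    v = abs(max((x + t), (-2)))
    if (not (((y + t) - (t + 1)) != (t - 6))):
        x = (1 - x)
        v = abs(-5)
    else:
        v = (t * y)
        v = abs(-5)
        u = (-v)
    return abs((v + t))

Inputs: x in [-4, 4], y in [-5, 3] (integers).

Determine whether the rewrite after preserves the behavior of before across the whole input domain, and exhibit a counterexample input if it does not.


The two are interchangeable: constant usage differs; also min/max/abs usage differs; also boolean connective usage differs; also statement counts differ; also comparison usage differs; also local variable names differ, and every declared input agrees.
Spot check at x=-2, y=-4 — before: t = 2; v = 0; (((y + t) - (t + 1)) == (t - 6)) -> false; v = -8; v = 5; return 7. after: t = 2; v = 0; (not (((y + t) - (t + 1)) != (t - 6))) -> false; v = -8; v = 5; u = -5; return 7. Both give 7.
Checked all 81 inputs in the declared domain: the outputs agree on every one.
verdict: equivalent


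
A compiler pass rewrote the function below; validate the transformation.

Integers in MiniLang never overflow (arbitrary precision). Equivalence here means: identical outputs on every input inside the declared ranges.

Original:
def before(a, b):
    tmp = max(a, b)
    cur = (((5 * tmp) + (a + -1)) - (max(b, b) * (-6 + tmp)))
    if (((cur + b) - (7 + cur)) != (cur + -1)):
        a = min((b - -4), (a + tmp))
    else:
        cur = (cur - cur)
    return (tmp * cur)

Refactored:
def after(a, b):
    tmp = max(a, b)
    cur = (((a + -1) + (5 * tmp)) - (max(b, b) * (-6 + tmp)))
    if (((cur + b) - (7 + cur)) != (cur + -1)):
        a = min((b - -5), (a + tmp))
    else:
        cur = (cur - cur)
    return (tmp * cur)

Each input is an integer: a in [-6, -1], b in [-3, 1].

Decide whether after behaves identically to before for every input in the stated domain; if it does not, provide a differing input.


Equivalent. Although `-4` became `-5`, no input in the stated domain can expose it.
Every one of the 30 inputs gives matching results.
As a probe, take a=-2, b=0: before runs tmp := 0 | cur := -3 | (((cur + b) - (7 + cur)) != (cur + -1)): true | a := -2 | result 0; after runs tmp := 0 | cur := -3 | (((cur + b) - (7 + cur)) != (cur + -1)): true | a := -2 | result 0; both end at 0.
verdict: equivalent


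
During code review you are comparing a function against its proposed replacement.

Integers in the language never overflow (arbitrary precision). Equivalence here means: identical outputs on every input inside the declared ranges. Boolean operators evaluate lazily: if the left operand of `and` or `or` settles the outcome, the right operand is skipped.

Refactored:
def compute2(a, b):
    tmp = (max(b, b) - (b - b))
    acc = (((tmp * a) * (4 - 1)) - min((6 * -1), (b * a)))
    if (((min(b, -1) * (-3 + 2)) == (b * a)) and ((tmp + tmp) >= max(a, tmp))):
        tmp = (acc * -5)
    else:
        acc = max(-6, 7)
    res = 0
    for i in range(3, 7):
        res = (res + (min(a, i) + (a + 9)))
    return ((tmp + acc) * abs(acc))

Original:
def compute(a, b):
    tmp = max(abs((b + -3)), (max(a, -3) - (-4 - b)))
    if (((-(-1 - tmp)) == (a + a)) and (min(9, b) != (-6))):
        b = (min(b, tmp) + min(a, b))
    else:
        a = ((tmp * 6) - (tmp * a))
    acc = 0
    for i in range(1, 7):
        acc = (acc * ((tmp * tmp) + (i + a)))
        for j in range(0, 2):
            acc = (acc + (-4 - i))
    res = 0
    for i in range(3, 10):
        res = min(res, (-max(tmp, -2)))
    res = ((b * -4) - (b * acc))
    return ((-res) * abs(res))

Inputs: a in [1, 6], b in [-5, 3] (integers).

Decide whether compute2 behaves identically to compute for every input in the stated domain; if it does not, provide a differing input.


Evaluate both at a=1, b=-5.
compute: tmp becomes 8; next (((-(-1 - tmp)) == (a + a)) and (min(9, b) != (-6))) evaluates to false; next a becomes 40; next acc becomes 0; next at i=1:; next acc becomes 0; next at j=0:; next acc becomes -5; next at j=1:; next acc becomes -10; next at i=2:; next acc becomes -1060; next at j=0:; next acc becomes -1066; next at j=1:; next acc becomes -1072; next at i=3:; next acc becomes -114704; next at j=0:; next acc becomes -114711; next at j=1:; next acc becomes -114718; next at i=4:; next acc becomes -12389544; next at j=0:; next acc becomes -12389552; next at j=1:; next acc becomes -12389560; next at i=5:; next acc becomes -1350462040; next at j=0:; next acc becomes -1350462049; next at j=1:; next acc becomes -1350462058; next at i=6:; next acc becomes -148550826380; next at j=0:; next acc becomes -148550826390; next at j=1:; next acc becomes -148550826400; next res becomes 0; next at i=3:; next res becomes -8; next at i=4:; next res becomes -8; next at i=5:; next res becomes -8; next at i=6:; next res becomes -8; next at i=7:; next res becomes -8; next at i=8:; next res becomes -8; next at i=9:; next res becomes -8; next res becomes -742754131980; next final value 551683700573363258720400
compute2: tmp becomes -5; next acc becomes -9; next (((min(b, -1) * (-3 + 2)) == (b * a)) and ((tmp + tmp) >= max(a, tmp))) evaluates to false; next acc becomes 7; next res becomes 0; next at i=3:; next res becomes 11; next at i=4:; next res becomes 22; next at i=5:; next res becomes 33; next at i=6:; next res becomes 44; next final value 14
551683700573363258720400 != 14, so the rewrite changes behavior.
verdict: not equivalent; witness: a=1, b=-5


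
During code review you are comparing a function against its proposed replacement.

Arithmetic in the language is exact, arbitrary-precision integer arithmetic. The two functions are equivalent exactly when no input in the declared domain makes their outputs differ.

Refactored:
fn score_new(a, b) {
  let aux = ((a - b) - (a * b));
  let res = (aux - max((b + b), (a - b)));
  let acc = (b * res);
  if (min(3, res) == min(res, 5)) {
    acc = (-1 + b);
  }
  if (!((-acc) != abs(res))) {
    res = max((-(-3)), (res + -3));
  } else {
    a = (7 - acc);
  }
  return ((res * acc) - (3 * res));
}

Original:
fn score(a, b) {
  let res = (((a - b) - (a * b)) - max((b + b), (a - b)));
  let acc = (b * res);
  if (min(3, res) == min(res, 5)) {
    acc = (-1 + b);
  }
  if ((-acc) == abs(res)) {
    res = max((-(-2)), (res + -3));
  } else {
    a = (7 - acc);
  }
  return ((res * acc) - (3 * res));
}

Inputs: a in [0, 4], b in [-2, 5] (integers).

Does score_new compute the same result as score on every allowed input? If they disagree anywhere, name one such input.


Consider the input a=2, b=-1.
score: res := 2 | acc := -2 | (min(3, res) == min(res, 5)): true | acc := -2 | ((-acc) == abs(res)): true | res := 2 | result -10
score_new: aux := 5 | res := 2 | acc := -2 | (min(3, res) == min(res, 5)): true | acc := -2 | (!((-acc) != abs(res))): true | res := 3 | result -15
-10 against -15: the behavior changed.
verdict: not equivalent; witness: a=2, b=-1


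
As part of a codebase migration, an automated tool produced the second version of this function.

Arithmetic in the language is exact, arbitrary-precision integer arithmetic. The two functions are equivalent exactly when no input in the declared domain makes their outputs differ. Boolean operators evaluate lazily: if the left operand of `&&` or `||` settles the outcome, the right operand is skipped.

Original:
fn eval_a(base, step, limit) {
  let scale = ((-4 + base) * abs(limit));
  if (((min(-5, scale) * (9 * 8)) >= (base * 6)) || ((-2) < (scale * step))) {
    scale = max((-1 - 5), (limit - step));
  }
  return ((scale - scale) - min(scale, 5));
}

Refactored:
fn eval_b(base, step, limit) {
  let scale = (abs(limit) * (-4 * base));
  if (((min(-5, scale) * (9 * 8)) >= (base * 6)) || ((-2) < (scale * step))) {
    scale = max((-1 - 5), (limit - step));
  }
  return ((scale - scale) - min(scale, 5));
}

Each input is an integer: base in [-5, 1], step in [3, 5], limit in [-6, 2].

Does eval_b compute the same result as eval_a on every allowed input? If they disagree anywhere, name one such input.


Try base=-5, step=3, limit=-6.
eval_a: scale becomes -54; next (((min(-5, scale) * (9 * 8)) >= (base * 6)) || ((-2) < (scale * step))) evaluates to false; next final value 54
eval_b: scale becomes 120; next (((min(-5, scale) * (9 * 8)) >= (base * 6)) || ((-2) < (scale * step))) evaluates to true; next scale becomes -6; next final value 6
54 against 6: the behavior changed.
verdict: not equivalent; witness: base=-5, step=3, limit=-6
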